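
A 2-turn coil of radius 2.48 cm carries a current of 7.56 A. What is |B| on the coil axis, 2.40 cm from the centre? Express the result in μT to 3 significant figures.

B ≈ 142 μT

For an N-turn flat coil, B = Nμ₀IR²/[2(R²+z²)^(3/2)] with R = 0.0248 m, z = 0.024 m.
B = 2 × 7.11×10⁻⁵ T = 1.42×10⁻⁴ T.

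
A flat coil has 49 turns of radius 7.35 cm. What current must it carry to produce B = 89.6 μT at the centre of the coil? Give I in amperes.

I ≈ 0.214 A

For an N-turn coil, B = Nμ₀I/(2R) with R = 0.0735 m, so I = 2RB/(Nμ₀) = 2 × 0.0735 × 8.96×10⁻⁵ / (49 × 4π×10⁻⁷) = 0.214 A.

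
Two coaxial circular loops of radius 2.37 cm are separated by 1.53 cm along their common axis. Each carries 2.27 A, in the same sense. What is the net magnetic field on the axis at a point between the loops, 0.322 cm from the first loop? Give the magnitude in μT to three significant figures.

B ≈ 101 μT

Each loop contributes B = μ₀IR²/[2(R²+z²)^(3/2)] on the axis, with z measured from that loop.
Loop 1 (z = 0.00322 m): B₁ = 5.86×10⁻⁵ T. Loop 2 (z = 0.01208 m): B₂ = 4.26×10⁻⁵ T.
The fields add: B = B₁ + B₂ = 1.01×10⁻⁴ T.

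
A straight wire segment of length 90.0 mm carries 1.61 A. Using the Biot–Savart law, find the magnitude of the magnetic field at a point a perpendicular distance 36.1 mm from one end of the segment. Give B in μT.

For a finite straight segment, B = (μ₀I/4πd)(sinθ₁ + sinθ₂), where θ₁, θ₂ are the angles from the perpendicular to each end.
The perpendicular foot is at one end, so the two end-offsets along the wire are 0 and L = 0.09 m.
sinθ₁ = 0/√(0²+0.0361²) = 0.0000; sinθ₂ = 0.09/√(0.09²+0.0361²) = 0.9281.
B = (4π×10⁻⁷ × 1.61) / (4π × 0.0361) × (0.0000 + 0.9281) = 4.14×10⁻⁶ T.

B ≈ 4.14 μT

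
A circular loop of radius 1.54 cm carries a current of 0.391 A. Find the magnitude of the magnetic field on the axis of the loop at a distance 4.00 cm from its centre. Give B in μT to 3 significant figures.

B ≈ 0.740 μT

On the axis of a circular loop, B = μ₀IR² / [2(R²+z²)^(3/2)].
R² + z² = (0.0154)² + (0.04)² = 0.001837 m², and (R²+z²)^(3/2) = 7.87×10⁻⁵ m³.
B = (4π×10⁻⁷ × 0.391 × 0.0002372) / (2 × 7.87×10⁻⁵) = 7.40×10⁻⁷ T.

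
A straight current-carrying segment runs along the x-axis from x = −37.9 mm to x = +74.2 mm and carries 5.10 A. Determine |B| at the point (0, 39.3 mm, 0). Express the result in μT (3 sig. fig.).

For a finite straight segment, B = (μ₀I/4πd)(sinθ₁ + sinθ₂), where θ₁, θ₂ are the angles from the perpendicular to each end.
The perpendicular distance is d = 0.0393 m; the end-offsets along the wire are a = 0.0379 m and b = 0.0742 m.
sinθ₁ = 0.0379/√(0.0379²+0.0393²) = 0.6942; sinθ₂ = 0.0742/√(0.0742²+0.0393²) = 0.8837.
B = (4π×10⁻⁷ × 5.10) / (4π × 0.0393) × (0.6942 + 0.8837) = 2.05×10⁻⁵ T.

B ≈ 20.5 μT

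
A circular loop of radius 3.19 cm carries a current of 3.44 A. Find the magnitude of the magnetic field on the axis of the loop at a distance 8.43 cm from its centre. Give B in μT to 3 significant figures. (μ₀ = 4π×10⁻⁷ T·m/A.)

B ≈ 3.00 μT

On the axis of a circular loop, B = μ₀IR² / [2(R²+z²)^(3/2)].
R² + z² = (0.0319)² + (0.0843)² = 0.008124 m², and (R²+z²)^(3/2) = 7.32×10⁻⁴ m³.
B = (4π×10⁻⁷ × 3.44 × 0.001018) / (2 × 7.32×10⁻⁴) = 3.00×10⁻⁶ T.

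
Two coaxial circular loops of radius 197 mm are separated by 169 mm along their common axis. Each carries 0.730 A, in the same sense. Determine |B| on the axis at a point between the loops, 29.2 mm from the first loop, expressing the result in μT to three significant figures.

Each loop contributes B = μ₀IR²/[2(R²+z²)^(3/2)] on the axis, with z measured from that loop.
Loop 1 (z = 0.0292 m): B₁ = 2.25×10⁻⁶ T. Loop 2 (z = 0.1398 m): B₂ = 1.26×10⁻⁶ T.
The fields add: B = B₁ + B₂ = 3.52×10⁻⁶ T.

B ≈ 3.52 μT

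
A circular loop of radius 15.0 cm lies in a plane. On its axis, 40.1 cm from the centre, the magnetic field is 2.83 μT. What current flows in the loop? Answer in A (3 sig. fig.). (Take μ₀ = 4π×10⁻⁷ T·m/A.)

On the axis of a loop, B = μ₀IR²/[2(R²+z²)^(3/2)], so I = 2B(R²+z²)^(3/2)/(μ₀R²).
R² + z² = 0.0225 + 0.1608 = 0.1833 m²; raised to 3/2 gives 7.85×10⁻² m³.
I = 2 × 2.83×10⁻⁶ × 7.85×10⁻² / (1.26×10⁻⁶ × 0.0225) = 15.7 A.

I ≈ 15.7 A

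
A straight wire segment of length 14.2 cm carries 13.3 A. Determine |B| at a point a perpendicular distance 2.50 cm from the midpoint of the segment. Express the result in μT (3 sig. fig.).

For a finite straight segment, B = (μ₀I/4πd)(sinθ₁ + sinθ₂), where θ₁, θ₂ are the angles from the perpendicular to each end.
The perpendicular from the point meets the wire at its midpoint, so each end is L/2 = 0.071 m away along the wire.
sinθ₁ = 0.071/√(0.071²+0.025²) = 0.9432; sinθ₂ = 0.071/√(0.071²+0.025²) = 0.9432.
B = (4π×10⁻⁷ × 13.3) / (4π × 0.025) × (0.9432 + 0.9432) = 1.00×10⁻⁴ T.

B ≈ 100 μT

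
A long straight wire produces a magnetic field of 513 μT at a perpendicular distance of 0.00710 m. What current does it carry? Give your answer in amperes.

I ≈ 18.2 A

For a long straight wire B = μ₀I/(2πd), so I = 2πdB/μ₀.
I = 2π × 0.0071 × 5.13×10⁻⁴ / (4π×10⁻⁷) = 18.2 A.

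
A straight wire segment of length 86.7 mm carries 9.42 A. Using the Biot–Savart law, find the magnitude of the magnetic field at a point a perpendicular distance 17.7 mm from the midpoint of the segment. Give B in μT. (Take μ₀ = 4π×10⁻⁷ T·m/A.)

B ≈ 98.5 μT

For a finite straight segment, B = (μ₀I/4πd)(sinθ₁ + sinθ₂), where θ₁, θ₂ are the angles from the perpendicular to each end.
The perpendicular from the point meets the wire at its midpoint, so each end is L/2 = 0.04335 m away along the wire.
sinθ₁ = 0.04335/√(0.04335²+0.0177²) = 0.9258; sinθ₂ = 0.04335/√(0.04335²+0.0177²) = 0.9258.
B = (4π×10⁻⁷ × 9.42) / (4π × 0.0177) × (0.9258 + 0.9258) = 9.85×10⁻⁵ T.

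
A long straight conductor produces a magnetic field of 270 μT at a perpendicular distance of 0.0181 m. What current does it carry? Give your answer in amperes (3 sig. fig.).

For a long straight wire B = μ₀I/(2πd), so I = 2πdB/μ₀.
I = 2π × 0.0181 × 2.70×10⁻⁴ / (4π×10⁻⁷) = 24.4 A.

I ≈ 24.4 A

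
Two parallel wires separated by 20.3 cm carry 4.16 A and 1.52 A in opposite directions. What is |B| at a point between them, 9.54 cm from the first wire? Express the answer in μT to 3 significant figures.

B ≈ 11.5 μT

Each long wire gives B = μ₀I/(2πd). Distances are d₁ = 0.0954 m and d₂ = 0.1076 m.
B₁ = 8.72×10⁻⁶ T, B₂ = 2.83×10⁻⁶ T.
Between antiparallel currents both contributions point the same way, so they add. B = B₁ + B₂ = 8.72×10⁻⁶ + 2.83×10⁻⁶ = 1.15×10⁻⁵ T.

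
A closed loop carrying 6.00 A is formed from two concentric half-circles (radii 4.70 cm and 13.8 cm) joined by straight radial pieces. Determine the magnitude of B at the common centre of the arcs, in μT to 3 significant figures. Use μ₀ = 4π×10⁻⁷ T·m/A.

B ≈ 26.4 μT

The radial connectors point toward the centre, so dl × r̂ = 0 and they contribute nothing.
Each semicircle gives μ₀I/(4R): inner arc 4.01×10⁻⁵ T, outer arc 1.37×10⁻⁵ T.
The two arcs carry current in opposite angular senses, so their fields oppose: B = |4.01×10⁻⁵ − 1.37×10⁻⁵| = 2.64×10⁻⁵ T.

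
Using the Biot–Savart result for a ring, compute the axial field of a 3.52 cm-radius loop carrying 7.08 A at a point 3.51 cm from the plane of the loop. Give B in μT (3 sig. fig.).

On the axis of a circular loop, B = μ₀IR² / [2(R²+z²)^(3/2)].
R² + z² = (0.0352)² + (0.0351)² = 0.002471 m², and (R²+z²)^(3/2) = 1.23×10⁻⁴ m³.
B = (4π×10⁻⁷ × 7.08 × 0.001239) / (2 × 1.23×10⁻⁴) = 4.49×10⁻⁵ T.

B ≈ 44.9 μT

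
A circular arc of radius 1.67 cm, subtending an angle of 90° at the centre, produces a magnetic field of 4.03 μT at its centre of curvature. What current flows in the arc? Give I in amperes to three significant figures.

I ≈ 0.428 A

For a circular arc, B = μ₀Iφ/(4πR) with φ in radians; here φ = 1.571 rad.
So I = 4πRB/(μ₀φ) = 4π × 0.0167 × 4.03×10⁻⁶ / (4π×10⁻⁷ × 1.571) = 0.428 A.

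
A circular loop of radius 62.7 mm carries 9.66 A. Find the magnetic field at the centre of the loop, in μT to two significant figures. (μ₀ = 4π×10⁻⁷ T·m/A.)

B ≈ 97 μT

At the centre of a circular loop the Biot–Savart law gives B = μ₀I/(2R).
B = (4π×10⁻⁷ × 9.66) / (2 × 0.0627) = 9.68×10⁻⁵ T.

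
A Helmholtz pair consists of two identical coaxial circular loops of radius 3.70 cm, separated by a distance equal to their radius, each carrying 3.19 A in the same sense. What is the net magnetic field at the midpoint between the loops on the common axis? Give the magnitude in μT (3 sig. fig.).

Each loop contributes B = μ₀IR²/[2(R²+z²)^(3/2)] on the axis, with z measured from that loop.
Loop 1 (z = 0.0185 m): B₁ = 3.88×10⁻⁵ T. Loop 2 (z = 0.0185 m): B₂ = 3.88×10⁻⁵ T.
The fields add: B = B₁ + B₂ = 7.75×10⁻⁵ T.

B ≈ 77.5 μT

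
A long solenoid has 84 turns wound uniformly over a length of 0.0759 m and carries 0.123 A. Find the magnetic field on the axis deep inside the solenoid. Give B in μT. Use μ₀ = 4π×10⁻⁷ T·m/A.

Inside a long solenoid, B = μ₀nI with n = 1107 turns/m.
B = 4π×10⁻⁷ × 1107 × 0.123 = 1.71×10⁻⁴ T.

B ≈ 171 μT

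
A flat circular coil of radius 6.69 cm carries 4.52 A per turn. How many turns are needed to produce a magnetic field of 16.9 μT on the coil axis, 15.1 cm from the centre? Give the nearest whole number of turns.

For an N-turn coil, B = Nμ₀IR²/[2(R²+z²)^(3/2)]. A single turn gives B₁ = 2.82×10⁻⁶ T with R = 0.0669 m, z = 0.151 m.
N = B/B₁ = 1.69×10⁻⁵ / 2.82×10⁻⁶ = 5.99.

N = 6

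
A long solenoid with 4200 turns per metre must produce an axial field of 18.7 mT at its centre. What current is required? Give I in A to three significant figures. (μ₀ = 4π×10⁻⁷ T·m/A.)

Inside a long solenoid B = μ₀nI with n = 4200 m⁻¹, so I = B/(μ₀n).
I = 1.87×10⁻² / (4π×10⁻⁷ × 4200) = 3.54 A.

I ≈ 3.54 A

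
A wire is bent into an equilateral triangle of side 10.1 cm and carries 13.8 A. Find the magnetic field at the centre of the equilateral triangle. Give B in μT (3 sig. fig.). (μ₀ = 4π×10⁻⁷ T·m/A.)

Each side is a finite straight segment at perpendicular distance d = a/(2 tan(π/3)) = 0.02916 m from the centre, with end-angles ±π/3.
One side contributes B₁ = (μ₀I/4πd)·2 sin(π/3) = 8.20×10⁻⁵ T.
All 3 sides add in the same direction: B = 3 × 8.20×10⁻⁵ = 2.46×10⁻⁴ T.

B ≈ 246 μT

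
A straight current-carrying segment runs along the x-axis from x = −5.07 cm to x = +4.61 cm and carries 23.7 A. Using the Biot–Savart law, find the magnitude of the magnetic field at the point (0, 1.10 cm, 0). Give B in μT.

For a finite straight segment, B = (μ₀I/4πd)(sinθ₁ + sinθ₂), where θ₁, θ₂ are the angles from the perpendicular to each end.
The perpendicular distance is d = 0.011 m; the end-offsets along the wire are a = 0.0507 m and b = 0.0461 m.
sinθ₁ = 0.0507/√(0.0507²+0.011²) = 0.9773; sinθ₂ = 0.0461/√(0.0461²+0.011²) = 0.9727.
B = (4π×10⁻⁷ × 23.7) / (4π × 0.011) × (0.9773 + 0.9727) = 4.20×10⁻⁴ T.

B ≈ 420 μT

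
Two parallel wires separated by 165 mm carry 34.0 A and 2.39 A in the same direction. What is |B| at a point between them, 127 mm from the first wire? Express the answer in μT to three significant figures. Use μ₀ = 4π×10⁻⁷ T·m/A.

B ≈ 41.0 μT

Each long wire gives B = μ₀I/(2πd). Distances are d₁ = 0.127 m and d₂ = 0.038 m.
B₁ = 5.35×10⁻⁵ T, B₂ = 1.26×10⁻⁵ T.
Between parallel currents the two contributions point in opposite directions, so they subtract. B = |B₁ − B₂| = |5.35×10⁻⁵ − 1.26×10⁻⁵| = 4.10×10⁻⁵ T.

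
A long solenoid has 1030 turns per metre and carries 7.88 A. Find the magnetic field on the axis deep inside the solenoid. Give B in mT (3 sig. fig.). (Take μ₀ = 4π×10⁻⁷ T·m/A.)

Inside a long solenoid, B = μ₀nI with n = 1030 turns/m.
B = 4π×10⁻⁷ × 1030 × 7.88 = 1.02×10⁻² T.

B ≈ 10.2 mT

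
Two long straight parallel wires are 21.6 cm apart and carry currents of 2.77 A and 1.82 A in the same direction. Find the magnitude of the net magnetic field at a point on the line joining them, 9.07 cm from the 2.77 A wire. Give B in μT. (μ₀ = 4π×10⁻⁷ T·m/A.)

B ≈ 3.20 μT

Each long wire gives B = μ₀I/(2πd). Distances are d₁ = 0.0907 m and d₂ = 0.1253 m.
B₁ = 6.11×10⁻⁶ T, B₂ = 2.91×10⁻⁶ T.
Between parallel currents the two contributions point in opposite directions, so they subtract. B = |B₁ − B₂| = |6.11×10⁻⁶ − 2.91×10⁻⁶| = 3.20×10⁻⁶ T.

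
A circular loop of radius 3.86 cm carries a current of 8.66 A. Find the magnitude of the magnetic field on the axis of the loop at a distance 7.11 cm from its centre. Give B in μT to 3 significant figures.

B ≈ 15.3 μT

On the axis of a circular loop, B = μ₀IR² / [2(R²+z²)^(3/2)].
R² + z² = (0.0386)² + (0.0711)² = 0.006545 m², and (R²+z²)^(3/2) = 5.30×10⁻⁴ m³.
B = (4π×10⁻⁷ × 8.66 × 0.00149) / (2 × 5.30×10⁻⁴) = 1.53×10⁻⁵ T.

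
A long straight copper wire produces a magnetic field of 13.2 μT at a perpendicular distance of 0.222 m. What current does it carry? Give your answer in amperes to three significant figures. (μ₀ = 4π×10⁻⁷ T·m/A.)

For a long straight wire B = μ₀I/(2πd), so I = 2πdB/μ₀.
I = 2π × 0.222 × 1.32×10⁻⁵ / (4π×10⁻⁷) = 14.7 A.

I ≈ 14.7 A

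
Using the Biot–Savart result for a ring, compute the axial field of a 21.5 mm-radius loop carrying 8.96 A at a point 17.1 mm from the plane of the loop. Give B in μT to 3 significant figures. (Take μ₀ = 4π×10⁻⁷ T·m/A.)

B ≈ 126 μT

On the axis of a circular loop, B = μ₀IR² / [2(R²+z²)^(3/2)].
R² + z² = (0.0215)² + (0.0171)² = 0.0007547 m², and (R²+z²)^(3/2) = 2.07×10⁻⁵ m³.
B = (4π×10⁻⁷ × 8.96 × 0.0004623) / (2 × 2.07×10⁻⁵) = 1.26×10⁻⁴ T.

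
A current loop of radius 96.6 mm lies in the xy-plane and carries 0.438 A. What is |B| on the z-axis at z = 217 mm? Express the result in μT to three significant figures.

On the axis of a circular loop, B = μ₀IR² / [2(R²+z²)^(3/2)].
R² + z² = (0.0966)² + (0.217)² = 0.05642 m², and (R²+z²)^(3/2) = 1.34×10⁻² m³.
B = (4π×10⁻⁷ × 0.438 × 0.009332) / (2 × 1.34×10⁻²) = 1.92×10⁻⁷ T.

B ≈ 0.192 μT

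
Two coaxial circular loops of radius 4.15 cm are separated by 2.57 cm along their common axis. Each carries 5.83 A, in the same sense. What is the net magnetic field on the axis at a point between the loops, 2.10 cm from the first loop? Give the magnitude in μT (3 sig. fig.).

B ≈ 149 μT

Each loop contributes B = μ₀IR²/[2(R²+z²)^(3/2)] on the axis, with z measured from that loop.
Loop 1 (z = 0.021 m): B₁ = 6.27×10⁻⁵ T. Loop 2 (z = 0.0047 m): B₂ = 8.66×10⁻⁵ T.
The fields add: B = B₁ + B₂ = 1.49×10⁻⁴ T.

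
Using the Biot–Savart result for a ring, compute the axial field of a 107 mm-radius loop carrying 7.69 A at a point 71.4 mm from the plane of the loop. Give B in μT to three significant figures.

B ≈ 26.0 μT

On the axis of a circular loop, B = μ₀IR² / [2(R²+z²)^(3/2)].
R² + z² = (0.107)² + (0.0714)² = 0.01655 m², and (R²+z²)^(3/2) = 2.13×10⁻³ m³.
B = (4π×10⁻⁷ × 7.69 × 0.01145) / (2 × 2.13×10⁻³) = 2.60×10⁻⁵ T.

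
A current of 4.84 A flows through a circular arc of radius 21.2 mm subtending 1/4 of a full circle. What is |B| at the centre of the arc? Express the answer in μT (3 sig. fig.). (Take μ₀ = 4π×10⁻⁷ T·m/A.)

B ≈ 35.9 μT

The Biot–Savart field of a circular arc at its centre is B = μ₀Iφ/(4πR), with φ = 1.571 rad.
B = (4π×10⁻⁷ × 4.84 × 1.571) / (4π × 0.0212) = 3.59×10⁻⁵ T.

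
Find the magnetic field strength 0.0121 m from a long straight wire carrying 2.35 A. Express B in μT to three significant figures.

B ≈ 38.8 μT

For an infinitely long straight wire, B = μ₀I/(2πd).
B = (4π×10⁻⁷ × 2.35) / (2π × 0.0121) = 3.88×10⁻⁵ T.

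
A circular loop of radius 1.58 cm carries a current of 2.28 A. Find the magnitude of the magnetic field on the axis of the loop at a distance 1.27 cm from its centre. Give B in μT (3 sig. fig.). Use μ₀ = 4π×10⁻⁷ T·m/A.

On the axis of a circular loop, B = μ₀IR² / [2(R²+z²)^(3/2)].
R² + z² = (0.0158)² + (0.0127)² = 0.0004109 m², and (R²+z²)^(3/2) = 8.33×10⁻⁶ m³.
B = (4π×10⁻⁷ × 2.28 × 0.0002496) / (2 × 8.33×10⁻⁶) = 4.29×10⁻⁵ T.

B ≈ 42.9 μT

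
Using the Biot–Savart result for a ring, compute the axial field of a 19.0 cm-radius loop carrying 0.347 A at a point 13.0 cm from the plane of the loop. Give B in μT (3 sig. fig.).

On the axis of a circular loop, B = μ₀IR² / [2(R²+z²)^(3/2)].
R² + z² = (0.19)² + (0.13)² = 0.053 m², and (R²+z²)^(3/2) = 1.22×10⁻² m³.
B = (4π×10⁻⁷ × 0.347 × 0.0361) / (2 × 1.22×10⁻²) = 6.45×10⁻⁷ T.

B ≈ 0.645 μT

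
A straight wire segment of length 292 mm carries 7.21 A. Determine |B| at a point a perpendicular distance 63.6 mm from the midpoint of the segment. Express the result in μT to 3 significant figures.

B ≈ 20.8 μT

For a finite straight segment, B = (μ₀I/4πd)(sinθ₁ + sinθ₂), where θ₁, θ₂ are the angles from the perpendicular to each end.
The perpendicular from the point meets the wire at its midpoint, so each end is L/2 = 0.146 m away along the wire.
sinθ₁ = 0.146/√(0.146²+0.0636²) = 0.9168; sinθ₂ = 0.146/√(0.146²+0.0636²) = 0.9168.
B = (4π×10⁻⁷ × 7.21) / (4π × 0.0636) × (0.9168 + 0.9168) = 2.08×10⁻⁵ T.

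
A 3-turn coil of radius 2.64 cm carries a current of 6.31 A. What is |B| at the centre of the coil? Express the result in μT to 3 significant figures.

B ≈ 451 μT

For an N-turn flat coil, B = Nμ₀I/(2R) with R = 0.0264 m.
B = 3 × 1.50×10⁻⁴ T = 4.51×10⁻⁴ T.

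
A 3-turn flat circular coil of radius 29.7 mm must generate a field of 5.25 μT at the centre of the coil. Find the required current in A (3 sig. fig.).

For an N-turn coil, B = Nμ₀I/(2R) with R = 0.0297 m, so I = 2RB/(Nμ₀) = 2 × 0.0297 × 5.25×10⁻⁶ / (3 × 4π×10⁻⁷) = 8.27×10⁻² A.

I ≈ 0.0827 A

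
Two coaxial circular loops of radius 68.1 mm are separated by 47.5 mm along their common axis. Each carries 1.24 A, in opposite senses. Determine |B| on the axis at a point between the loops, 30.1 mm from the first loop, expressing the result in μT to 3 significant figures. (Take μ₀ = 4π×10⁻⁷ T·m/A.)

Each loop contributes B = μ₀IR²/[2(R²+z²)^(3/2)] on the axis, with z measured from that loop.
Loop 1 (z = 0.0301 m): B₁ = 8.75×10⁻⁶ T. Loop 2 (z = 0.0174 m): B₂ = 1.04×10⁻⁵ T.
The fields oppose: B = |B₁ − B₂| = 1.65×10⁻⁶ T.

B ≈ 1.65 μT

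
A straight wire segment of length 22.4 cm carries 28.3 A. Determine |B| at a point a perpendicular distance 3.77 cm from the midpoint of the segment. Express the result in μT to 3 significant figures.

For a finite straight segment, B = (μ₀I/4πd)(sinθ₁ + sinθ₂), where θ₁, θ₂ are the angles from the perpendicular to each end.
The perpendicular from the point meets the wire at its midpoint, so each end is L/2 = 0.112 m away along the wire.
sinθ₁ = 0.112/√(0.112²+0.0377²) = 0.9477; sinθ₂ = 0.112/√(0.112²+0.0377²) = 0.9477.
B = (4π×10⁻⁷ × 28.3) / (4π × 0.0377) × (0.9477 + 0.9477) = 1.42×10⁻⁴ T.

B ≈ 142 μT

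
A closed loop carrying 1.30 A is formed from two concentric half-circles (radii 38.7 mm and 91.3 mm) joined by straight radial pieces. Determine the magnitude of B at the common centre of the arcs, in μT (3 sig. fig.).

The radial connectors point toward the centre, so dl × r̂ = 0 and they contribute nothing.
Each semicircle gives μ₀I/(4R): inner arc 1.06×10⁻⁵ T, outer arc 4.47×10⁻⁶ T.
The two arcs carry current in opposite angular senses, so their fields oppose: B = |1.06×10⁻⁵ − 4.47×10⁻⁶| = 6.08×10⁻⁶ T.

B ≈ 6.08 μT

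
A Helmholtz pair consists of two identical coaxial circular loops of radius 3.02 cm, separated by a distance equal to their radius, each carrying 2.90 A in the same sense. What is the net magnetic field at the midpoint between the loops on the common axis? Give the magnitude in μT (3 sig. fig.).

Each loop contributes B = μ₀IR²/[2(R²+z²)^(3/2)] on the axis, with z measured from that loop.
Loop 1 (z = 0.0151 m): B₁ = 4.32×10⁻⁵ T. Loop 2 (z = 0.0151 m): B₂ = 4.32×10⁻⁵ T.
The fields add: B = B₁ + B₂ = 8.63×10⁻⁵ T.

B ≈ 86.3 μT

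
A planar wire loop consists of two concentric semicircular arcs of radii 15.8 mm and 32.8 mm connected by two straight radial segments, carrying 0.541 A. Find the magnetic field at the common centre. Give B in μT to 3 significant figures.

The radial connectors point toward the centre, so dl × r̂ = 0 and they contribute nothing.
Each semicircle gives μ₀I/(4R): inner arc 1.08×10⁻⁵ T, outer arc 5.18×10⁻⁶ T.
The two arcs carry current in opposite angular senses, so their fields oppose: B = |1.08×10⁻⁵ − 5.18×10⁻⁶| = 5.58×10⁻⁶ T.

B ≈ 5.58 μT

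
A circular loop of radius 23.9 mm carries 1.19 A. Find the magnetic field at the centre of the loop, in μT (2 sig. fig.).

At the centre of a circular loop the Biot–Savart law gives B = μ₀I/(2R).
B = (4π×10⁻⁷ × 1.19) / (2 × 0.0239) = 3.13×10⁻⁵ T.

B ≈ 31 μT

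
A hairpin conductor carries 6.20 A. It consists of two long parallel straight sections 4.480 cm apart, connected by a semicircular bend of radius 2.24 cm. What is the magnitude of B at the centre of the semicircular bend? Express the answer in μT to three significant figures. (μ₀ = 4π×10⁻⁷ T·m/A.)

B ≈ 142 μT

The semicircular arc contributes B_arc = μ₀I·π/(4πR) = μ₀I/(4R) = 8.70×10⁻⁵ T.
Each semi-infinite lead is at perpendicular distance R = 0.0224 m from the centre, with the perpendicular foot at its near end, so it contributes μ₀I/(4πR); both point the same way, together 5.54×10⁻⁵ T.
Arc and leads all point the same direction: B = 8.70×10⁻⁵ + 5.54×10⁻⁵ = 1.42×10⁻⁴ T.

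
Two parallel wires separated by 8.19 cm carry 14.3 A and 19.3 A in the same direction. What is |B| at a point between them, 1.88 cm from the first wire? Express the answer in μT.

B ≈ 91.0 μT

Each long wire gives B = μ₀I/(2πd). Distances are d₁ = 0.0188 m and d₂ = 0.0631 m.
B₁ = 1.52×10⁻⁴ T, B₂ = 6.12×10⁻⁵ T.
Between parallel currents the two contributions point in opposite directions, so they subtract. B = |B₁ − B₂| = |1.52×10⁻⁴ − 6.12×10⁻⁵| = 9.10×10⁻⁵ T.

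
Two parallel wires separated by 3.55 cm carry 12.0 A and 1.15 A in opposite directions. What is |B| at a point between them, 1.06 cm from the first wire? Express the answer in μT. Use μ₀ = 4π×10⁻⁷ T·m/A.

B ≈ 236 μT

Each long wire gives B = μ₀I/(2πd). Distances are d₁ = 0.0106 m and d₂ = 0.0249 m.
B₁ = 2.26×10⁻⁴ T, B₂ = 9.24×10⁻⁶ T.
Between antiparallel currents both contributions point the same way, so they add. B = B₁ + B₂ = 2.26×10⁻⁴ + 9.24×10⁻⁶ = 2.36×10⁻⁴ T.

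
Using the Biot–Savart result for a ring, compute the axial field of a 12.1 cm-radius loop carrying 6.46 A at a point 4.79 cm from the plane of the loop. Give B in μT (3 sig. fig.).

B ≈ 27.0 μT

On the axis of a circular loop, B = μ₀IR² / [2(R²+z²)^(3/2)].
R² + z² = (0.121)² + (0.0479)² = 0.01694 m², and (R²+z²)^(3/2) = 2.20×10⁻³ m³.
B = (4π×10⁻⁷ × 6.46 × 0.01464) / (2 × 2.20×10⁻³) = 2.70×10⁻⁵ T.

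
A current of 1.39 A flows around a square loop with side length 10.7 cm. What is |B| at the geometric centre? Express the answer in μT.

B ≈ 14.7 μT

Each side is a finite straight segment at perpendicular distance d = a/(2 tan(π/4)) = 0.0535 m from the centre, with end-angles ±π/4.
One side contributes B₁ = (μ₀I/4πd)·2 sin(π/4) = 3.67×10⁻⁶ T.
All 4 sides add in the same direction: B = 4 × 3.67×10⁻⁶ = 1.47×10⁻⁵ T.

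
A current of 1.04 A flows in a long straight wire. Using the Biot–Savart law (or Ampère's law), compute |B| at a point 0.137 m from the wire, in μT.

B ≈ 1.52 μT

For an infinitely long straight wire, B = μ₀I/(2πd).
B = (4π×10⁻⁷ × 1.04) / (2π × 0.137) = 1.52×10⁻⁶ T.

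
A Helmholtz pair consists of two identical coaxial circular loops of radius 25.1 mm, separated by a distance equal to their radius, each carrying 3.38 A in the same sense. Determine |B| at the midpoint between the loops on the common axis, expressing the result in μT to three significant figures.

Each loop contributes B = μ₀IR²/[2(R²+z²)^(3/2)] on the axis, with z measured from that loop.
Loop 1 (z = 0.01255 m): B₁ = 6.05×10⁻⁵ T. Loop 2 (z = 0.01255 m): B₂ = 6.05×10⁻⁵ T.
The fields add: B = B₁ + B₂ = 1.21×10⁻⁴ T.

B ≈ 121 μT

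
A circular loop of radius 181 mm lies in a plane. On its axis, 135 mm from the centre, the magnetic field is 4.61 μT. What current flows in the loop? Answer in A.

On the axis of a loop, B = μ₀IR²/[2(R²+z²)^(3/2)], so I = 2B(R²+z²)^(3/2)/(μ₀R²).
R² + z² = 0.03276 + 0.01823 = 0.05099 m²; raised to 3/2 gives 1.15×10⁻² m³.
I = 2 × 4.61×10⁻⁶ × 1.15×10⁻² / (1.26×10⁻⁶ × 0.03276) = 2.58 A.

I ≈ 2.58 A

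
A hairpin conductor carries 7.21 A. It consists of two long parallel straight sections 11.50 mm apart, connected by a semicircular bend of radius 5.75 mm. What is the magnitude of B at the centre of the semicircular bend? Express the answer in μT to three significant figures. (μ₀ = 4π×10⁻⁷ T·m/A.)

The semicircular arc contributes B_arc = μ₀I·π/(4πR) = μ₀I/(4R) = 3.94×10⁻⁴ T.
Each semi-infinite lead is at perpendicular distance R = 0.00575 m from the centre, with the perpendicular foot at its near end, so it contributes μ₀I/(4πR); both point the same way, together 2.51×10⁻⁴ T.
Arc and leads all point the same direction: B = 3.94×10⁻⁴ + 2.51×10⁻⁴ = 6.45×10⁻⁴ T.

B ≈ 645 μT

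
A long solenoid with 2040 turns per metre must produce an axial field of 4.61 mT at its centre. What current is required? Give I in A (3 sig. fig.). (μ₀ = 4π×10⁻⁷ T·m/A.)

Inside a long solenoid B = μ₀nI with n = 2040 m⁻¹, so I = B/(μ₀n).
I = 4.61×10⁻³ / (4π×10⁻⁷ × 2040) = 1.80 A.

I ≈ 1.80 A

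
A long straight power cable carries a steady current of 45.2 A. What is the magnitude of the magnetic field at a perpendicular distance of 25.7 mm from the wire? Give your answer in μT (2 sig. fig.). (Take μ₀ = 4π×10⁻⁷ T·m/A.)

For an infinitely long straight wire, B = μ₀I/(2πd).
B = (4π×10⁻⁷ × 45.2) / (2π × 0.0257) = 3.52×10⁻⁴ T.

B ≈ 350 μT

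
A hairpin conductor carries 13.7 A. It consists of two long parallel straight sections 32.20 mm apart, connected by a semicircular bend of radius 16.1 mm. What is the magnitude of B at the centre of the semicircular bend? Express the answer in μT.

B ≈ 438 μT

The semicircular arc contributes B_arc = μ₀I·π/(4πR) = μ₀I/(4R) = 2.67×10⁻⁴ T.
Each semi-infinite lead is at perpendicular distance R = 0.0161 m from the centre, with the perpendicular foot at its near end, so it contributes μ₀I/(4πR); both point the same way, together 1.70×10⁻⁴ T.
Arc and leads all point the same direction: B = 2.67×10⁻⁴ + 1.70×10⁻⁴ = 4.38×10⁻⁴ T.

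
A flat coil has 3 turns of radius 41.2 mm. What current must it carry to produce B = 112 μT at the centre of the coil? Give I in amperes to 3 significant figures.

I ≈ 2.45 A

For an N-turn coil, B = Nμ₀I/(2R) with R = 0.0412 m, so I = 2RB/(Nμ₀) = 2 × 0.0412 × 1.12×10⁻⁴ / (3 × 4π×10⁻⁷) = 2.45 A.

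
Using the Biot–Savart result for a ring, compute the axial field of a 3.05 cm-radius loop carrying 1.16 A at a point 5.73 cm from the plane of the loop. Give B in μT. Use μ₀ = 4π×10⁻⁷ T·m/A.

B ≈ 2.48 μT

On the axis of a circular loop, B = μ₀IR² / [2(R²+z²)^(3/2)].
R² + z² = (0.0305)² + (0.0573)² = 0.004214 m², and (R²+z²)^(3/2) = 2.74×10⁻⁴ m³.
B = (4π×10⁻⁷ × 1.16 × 0.0009302) / (2 × 2.74×10⁻⁴) = 2.48×10⁻⁶ T.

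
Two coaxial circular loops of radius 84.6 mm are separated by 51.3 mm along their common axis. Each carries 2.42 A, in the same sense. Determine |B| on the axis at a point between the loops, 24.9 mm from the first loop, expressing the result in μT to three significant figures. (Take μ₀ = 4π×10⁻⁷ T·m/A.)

B ≈ 31.5 μT

Each loop contributes B = μ₀IR²/[2(R²+z²)^(3/2)] on the axis, with z measured from that loop.
Loop 1 (z = 0.0249 m): B₁ = 1.59×10⁻⁵ T. Loop 2 (z = 0.0264 m): B₂ = 1.56×10⁻⁵ T.
The fields add: B = B₁ + B₂ = 3.15×10⁻⁵ T.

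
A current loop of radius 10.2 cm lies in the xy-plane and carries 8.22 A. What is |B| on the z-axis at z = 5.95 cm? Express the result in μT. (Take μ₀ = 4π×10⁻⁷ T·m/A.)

On the axis of a circular loop, B = μ₀IR² / [2(R²+z²)^(3/2)].
R² + z² = (0.102)² + (0.0595)² = 0.01394 m², and (R²+z²)^(3/2) = 1.65×10⁻³ m³.
B = (4π×10⁻⁷ × 8.22 × 0.0104) / (2 × 1.65×10⁻³) = 3.26×10⁻⁵ T.

B ≈ 32.6 μT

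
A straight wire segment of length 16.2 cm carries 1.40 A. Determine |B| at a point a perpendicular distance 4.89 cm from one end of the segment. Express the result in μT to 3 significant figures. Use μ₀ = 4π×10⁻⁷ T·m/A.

B ≈ 2.74 μT

For a finite straight segment, B = (μ₀I/4πd)(sinθ₁ + sinθ₂), where θ₁, θ₂ are the angles from the perpendicular to each end.
The perpendicular foot is at one end, so the two end-offsets along the wire are 0 and L = 0.162 m.
sinθ₁ = 0/√(0²+0.0489²) = 0.0000; sinθ₂ = 0.162/√(0.162²+0.0489²) = 0.9573.
B = (4π×10⁻⁷ × 1.40) / (4π × 0.0489) × (0.0000 + 0.9573) = 2.74×10⁻⁶ T.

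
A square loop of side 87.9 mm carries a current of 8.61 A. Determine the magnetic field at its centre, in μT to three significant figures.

Each side is a finite straight segment at perpendicular distance d = a/(2 tan(π/4)) = 0.04395 m from the centre, with end-angles ±π/4.
One side contributes B₁ = (μ₀I/4πd)·2 sin(π/4) = 2.77×10⁻⁵ T.
All 4 sides add in the same direction: B = 4 × 2.77×10⁻⁵ = 1.11×10⁻⁴ T.

B ≈ 111 μT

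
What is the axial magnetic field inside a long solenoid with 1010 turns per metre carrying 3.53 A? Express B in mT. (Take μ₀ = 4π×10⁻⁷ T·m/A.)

B ≈ 4.48 mT

Inside a long solenoid, B = μ₀nI with n = 1010 turns/m.
B = 4π×10⁻⁷ × 1010 × 3.53 = 4.48×10⁻³ T.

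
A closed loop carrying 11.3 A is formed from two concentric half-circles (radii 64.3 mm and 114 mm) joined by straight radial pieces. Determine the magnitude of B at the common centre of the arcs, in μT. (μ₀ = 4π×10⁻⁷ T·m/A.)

The radial connectors point toward the centre, so dl × r̂ = 0 and they contribute nothing.
Each semicircle gives μ₀I/(4R): inner arc 5.52×10⁻⁵ T, outer arc 3.11×10⁻⁵ T.
The two arcs carry current in opposite angular senses, so their fields oppose: B = |5.52×10⁻⁵ − 3.11×10⁻⁵| = 2.41×10⁻⁵ T.

B ≈ 24.1 μT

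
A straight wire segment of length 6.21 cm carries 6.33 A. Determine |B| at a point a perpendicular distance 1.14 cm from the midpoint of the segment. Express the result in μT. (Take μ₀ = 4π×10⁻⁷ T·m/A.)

B ≈ 104 μT

For a finite straight segment, B = (μ₀I/4πd)(sinθ₁ + sinθ₂), where θ₁, θ₂ are the angles from the perpendicular to each end.
The perpendicular from the point meets the wire at its midpoint, so each end is L/2 = 0.03105 m away along the wire.
sinθ₁ = 0.03105/√(0.03105²+0.0114²) = 0.9387; sinθ₂ = 0.03105/√(0.03105²+0.0114²) = 0.9387.
B = (4π×10⁻⁷ × 6.33) / (4π × 0.0114) × (0.9387 + 0.9387) = 1.04×10⁻⁴ T.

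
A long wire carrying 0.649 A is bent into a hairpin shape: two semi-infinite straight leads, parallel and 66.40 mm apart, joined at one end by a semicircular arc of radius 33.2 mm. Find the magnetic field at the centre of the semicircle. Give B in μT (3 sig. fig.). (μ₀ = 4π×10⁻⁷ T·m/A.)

B ≈ 10.1 μT

The semicircular arc contributes B_arc = μ₀I·π/(4πR) = μ₀I/(4R) = 6.14×10⁻⁶ T.
Each semi-infinite lead is at perpendicular distance R = 0.0332 m from the centre, with the perpendicular foot at its near end, so it contributes μ₀I/(4πR); both point the same way, together 3.91×10⁻⁶ T.
Arc and leads all point the same direction: B = 6.14×10⁻⁶ + 3.91×10⁻⁶ = 1.01×10⁻⁵ T.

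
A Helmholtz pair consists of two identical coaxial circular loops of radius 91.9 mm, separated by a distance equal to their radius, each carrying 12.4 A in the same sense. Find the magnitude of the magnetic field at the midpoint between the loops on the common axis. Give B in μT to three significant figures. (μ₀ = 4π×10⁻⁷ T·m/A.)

Each loop contributes B = μ₀IR²/[2(R²+z²)^(3/2)] on the axis, with z measured from that loop.
Loop 1 (z = 0.04595 m): B₁ = 6.07×10⁻⁵ T. Loop 2 (z = 0.04595 m): B₂ = 6.07×10⁻⁵ T.
The fields add: B = B₁ + B₂ = 1.21×10⁻⁴ T.

B ≈ 121 μT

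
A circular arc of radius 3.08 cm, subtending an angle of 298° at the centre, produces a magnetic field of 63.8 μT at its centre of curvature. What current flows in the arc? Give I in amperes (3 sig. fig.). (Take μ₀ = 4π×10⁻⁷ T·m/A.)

I ≈ 3.78 A

For a circular arc, B = μ₀Iφ/(4πR) with φ in radians; here φ = 5.201 rad.
So I = 4πRB/(μ₀φ) = 4π × 0.0308 × 6.38×10⁻⁵ / (4π×10⁻⁷ × 5.201) = 3.78 A.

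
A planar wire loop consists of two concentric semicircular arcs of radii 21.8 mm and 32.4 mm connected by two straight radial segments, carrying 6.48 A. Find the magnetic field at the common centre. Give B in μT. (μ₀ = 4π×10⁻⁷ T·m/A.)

B ≈ 30.6 μT

The radial connectors point toward the centre, so dl × r̂ = 0 and they contribute nothing.
Each semicircle gives μ₀I/(4R): inner arc 9.34×10⁻⁵ T, outer arc 6.28×10⁻⁵ T.
The two arcs carry current in opposite angular senses, so their fields oppose: B = |9.34×10⁻⁵ − 6.28×10⁻⁵| = 3.06×10⁻⁵ T.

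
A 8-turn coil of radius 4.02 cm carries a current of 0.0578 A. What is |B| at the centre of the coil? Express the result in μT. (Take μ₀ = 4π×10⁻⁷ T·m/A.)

For an N-turn flat coil, B = Nμ₀I/(2R) with R = 0.0402 m.
B = 8 × 9.03×10⁻⁷ T = 7.23×10⁻⁶ T.

B ≈ 7.23 μT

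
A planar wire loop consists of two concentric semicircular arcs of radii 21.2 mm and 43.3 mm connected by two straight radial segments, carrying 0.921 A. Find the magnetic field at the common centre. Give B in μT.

The radial connectors point toward the centre, so dl × r̂ = 0 and they contribute nothing.
Each semicircle gives μ₀I/(4R): inner arc 1.36×10⁻⁵ T, outer arc 6.68×10⁻⁶ T.
The two arcs carry current in opposite angular senses, so their fields oppose: B = |1.36×10⁻⁵ − 6.68×10⁻⁶| = 6.97×10⁻⁶ T.

B ≈ 6.97 μT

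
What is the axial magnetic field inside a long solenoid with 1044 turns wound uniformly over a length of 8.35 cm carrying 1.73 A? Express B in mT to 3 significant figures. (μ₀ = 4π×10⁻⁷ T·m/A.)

Inside a long solenoid, B = μ₀nI with n = 1.250×10⁴ turns/m.
B = 4π×10⁻⁷ × 1.250×10⁴ × 1.73 = 2.72×10⁻² T.

B ≈ 27.2 mT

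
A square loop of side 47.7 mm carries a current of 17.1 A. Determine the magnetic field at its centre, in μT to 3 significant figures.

Each side is a finite straight segment at perpendicular distance d = a/(2 tan(π/4)) = 0.02385 m from the centre, with end-angles ±π/4.
One side contributes B₁ = (μ₀I/4πd)·2 sin(π/4) = 1.01×10⁻⁴ T.
All 4 sides add in the same direction: B = 4 × 1.01×10⁻⁴ = 4.06×10⁻⁴ T.

B ≈ 406 μT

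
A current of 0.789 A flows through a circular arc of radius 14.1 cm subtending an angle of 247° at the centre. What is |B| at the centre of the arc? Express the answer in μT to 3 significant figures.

The Biot–Savart field of a circular arc at its centre is B = μ₀Iφ/(4πR), with φ = 4.311 rad.
B = (4π×10⁻⁷ × 0.789 × 4.311) / (4π × 0.141) = 2.41×10⁻⁶ T.

B ≈ 2.41 μT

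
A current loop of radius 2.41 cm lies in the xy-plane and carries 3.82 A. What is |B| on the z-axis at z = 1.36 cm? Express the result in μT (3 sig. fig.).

B ≈ 65.8 μT

On the axis of a circular loop, B = μ₀IR² / [2(R²+z²)^(3/2)].
R² + z² = (0.0241)² + (0.0136)² = 0.0007658 m², and (R²+z²)^(3/2) = 2.12×10⁻⁵ m³.
B = (4π×10⁻⁷ × 3.82 × 0.0005808) / (2 × 2.12×10⁻⁵) = 6.58×10⁻⁵ T.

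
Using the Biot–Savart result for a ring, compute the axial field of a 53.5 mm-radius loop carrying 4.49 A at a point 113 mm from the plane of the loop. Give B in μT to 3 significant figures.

On the axis of a circular loop, B = μ₀IR² / [2(R²+z²)^(3/2)].
R² + z² = (0.0535)² + (0.113)² = 0.01563 m², and (R²+z²)^(3/2) = 1.95×10⁻³ m³.
B = (4π×10⁻⁷ × 4.49 × 0.002862) / (2 × 1.95×10⁻³) = 4.13×10⁻⁶ T.

B ≈ 4.13 μT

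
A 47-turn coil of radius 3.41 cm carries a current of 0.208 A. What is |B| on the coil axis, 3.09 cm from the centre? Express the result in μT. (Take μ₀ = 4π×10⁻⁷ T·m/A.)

B ≈ 73.3 μT

For an N-turn flat coil, B = Nμ₀IR²/[2(R²+z²)^(3/2)] with R = 0.0341 m, z = 0.0309 m.
B = 47 × 1.56×10⁻⁶ T = 7.33×10⁻⁵ T.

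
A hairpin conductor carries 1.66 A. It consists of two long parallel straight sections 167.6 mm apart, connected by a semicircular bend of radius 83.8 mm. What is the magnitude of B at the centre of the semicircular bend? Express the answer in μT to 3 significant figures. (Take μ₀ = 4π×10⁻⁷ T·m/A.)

The semicircular arc contributes B_arc = μ₀I·π/(4πR) = μ₀I/(4R) = 6.22×10⁻⁶ T.
Each semi-infinite lead is at perpendicular distance R = 0.0838 m from the centre, with the perpendicular foot at its near end, so it contributes μ₀I/(4πR); both point the same way, together 3.96×10⁻⁶ T.
Arc and leads all point the same direction: B = 6.22×10⁻⁶ + 3.96×10⁻⁶ = 1.02×10⁻⁵ T.

B ≈ 10.2 μT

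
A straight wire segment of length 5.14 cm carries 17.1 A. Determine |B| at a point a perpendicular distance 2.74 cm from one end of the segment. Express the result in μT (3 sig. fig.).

B ≈ 55.1 μT

For a finite straight segment, B = (μ₀I/4πd)(sinθ₁ + sinθ₂), where θ₁, θ₂ are the angles from the perpendicular to each end.
The perpendicular foot is at one end, so the two end-offsets along the wire are 0 and L = 0.0514 m.
sinθ₁ = 0/√(0²+0.0274²) = 0.0000; sinθ₂ = 0.0514/√(0.0514²+0.0274²) = 0.8824.
B = (4π×10⁻⁷ × 17.1) / (4π × 0.0274) × (0.0000 + 0.8824) = 5.51×10⁻⁵ T.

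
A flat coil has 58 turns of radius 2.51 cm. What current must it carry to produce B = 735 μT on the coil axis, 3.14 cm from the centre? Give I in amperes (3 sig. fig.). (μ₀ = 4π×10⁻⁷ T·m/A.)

I ≈ 2.08 A

For an N-turn coil, B = Nμ₀IR²/[2(R²+z²)^(3/2)] with R = 0.0251 m, z = 0.0314 m, so I = 2B(R²+z²)^(3/2)/(Nμ₀R²) = 2 × 7.35×10⁻⁴ × 6.50×10⁻⁵ / (58 × 4π×10⁻⁷ × 0.00063) = 2.08 A.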